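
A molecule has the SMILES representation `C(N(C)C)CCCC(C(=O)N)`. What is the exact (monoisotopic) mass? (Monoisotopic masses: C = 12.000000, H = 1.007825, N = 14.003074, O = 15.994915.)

158.1419

Atom tally by fragment:
  (CH3)2NCH2 → C:3 H:8 N:1
  CH2 → C:1 H:2
  CH2 → C:1 H:2
  CH2 → C:1 H:2
  CH2CONH2 → C:2 H:4 O:1 N:1
Element totals:
  C: 8
  H: 18
  N: 2
  O: 1
Molecular formula: C8H18N2O.
  M = 8(12.0) + 18(1.007825) + 2(14.003074) + 15.994915
    = 96.000000 + 18.140850 + 28.006148 + 15.994915 = 158.141913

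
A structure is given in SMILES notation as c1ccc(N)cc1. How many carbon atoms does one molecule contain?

6

Atom tally by fragment:
  benzene ring core → C:6 H:6
  (− 1 ring H displaced by substituents)
  + NH2 → N:1 H:2
Element totals:
  C: 6
  H: 7
  N: 1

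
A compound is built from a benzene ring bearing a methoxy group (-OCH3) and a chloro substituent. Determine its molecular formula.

Atom tally by fragment:
  benzene ring core → C:6 H:6
  (− 2 ring H displaced by substituents)
  + OCH3 → C:1 H:3 O:1
  + Cl → Cl:1
Element totals:
  C: 7
  H: 7
  Cl: 1
  O: 1

C7H7ClO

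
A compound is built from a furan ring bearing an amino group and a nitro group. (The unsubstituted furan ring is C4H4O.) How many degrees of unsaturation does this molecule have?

4

Atom tally by fragment:
  furan ring core → C:4 H:4 O:1
  (− 2 ring H displaced by substituents)
  + NH2 → N:1 H:2
  + NO2 → N:1 O:2
Element totals:
  C: 4
  H: 4
  N: 2
  O: 3
Molecular formula: C4H4N2O3.
DoU = (2C + 2 + N − H − X) / 2 = (2·4 + 2 + 2 − 4 − 0) / 2 = 4.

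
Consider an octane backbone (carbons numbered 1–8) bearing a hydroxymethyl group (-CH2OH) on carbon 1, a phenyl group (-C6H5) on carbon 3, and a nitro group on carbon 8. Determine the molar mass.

265.35 g/mol

Atom tally by fragment:
  HOCH2CH2 → C:2 H:5 O:1
  CH2 → C:1 H:2
  CH(C6H5) → C:7 H:6
  CH2 → C:1 H:2
  CH2 → C:1 H:2
  CH2 → C:1 H:2
  CH2 → C:1 H:2
  CH2NO2 → C:1 H:2 N:1 O:2
Element totals:
  C: 15
  H: 23
  N: 1
  O: 3
Molecular formula: C15H23NO3.
  M = 15(12.011) + 23(1.008) + 14.007 + 3(15.999)
    = 180.165 + 23.184 + 14.007 + 47.997 = 265.353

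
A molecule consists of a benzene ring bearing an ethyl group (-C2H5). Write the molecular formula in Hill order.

Atom tally by fragment:
  benzene ring core → C:6 H:6
  (− 1 ring H displaced by substituents)
  + C2H5 → C:2 H:5
Element totals:
  C: 8
  H: 10

C8H10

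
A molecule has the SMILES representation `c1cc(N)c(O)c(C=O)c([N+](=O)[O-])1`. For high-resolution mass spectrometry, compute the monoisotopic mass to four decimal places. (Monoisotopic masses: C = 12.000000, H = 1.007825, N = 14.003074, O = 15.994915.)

182.0328

Atom tally by fragment:
  benzene ring core → C:6 H:6
  (− 4 ring H displaced by substituents)
  + NH2 → N:1 H:2
  + OH → O:1 H:1
  + CHO → C:1 H:1 O:1
  + NO2 → N:1 O:2
Element totals:
  C: 7
  H: 6
  N: 2
  O: 4
Molecular formula: C7H6N2O4.
  M = 7(12.0) + 6(1.007825) + 2(14.003074) + 4(15.994915)
    = 84.000000 + 6.046950 + 28.006148 + 63.979660 = 182.032758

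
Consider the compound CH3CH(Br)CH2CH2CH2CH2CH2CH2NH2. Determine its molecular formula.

C8H18BrN

Element totals:
  C: 8
  H: 18
  Br: 1
  N: 1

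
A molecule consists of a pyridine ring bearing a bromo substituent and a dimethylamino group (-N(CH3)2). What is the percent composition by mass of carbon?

Atom tally by fragment:
  pyridine ring core → C:5 H:5 N:1
  (− 2 ring H displaced by substituents)
  + Br → Br:1
  + N(CH3)2 → N:1 C:2 H:6
Element totals:
  C: 7
  H: 9
  Br: 1
  N: 2
Molecular formula: C7H9BrN2.
Molar mass = 201.067 g/mol.
Mass from C: 7 × 12.011 = 84.077 g/mol.
%C = 84.077 / 201.067 × 100 = 41.82%.

41.82%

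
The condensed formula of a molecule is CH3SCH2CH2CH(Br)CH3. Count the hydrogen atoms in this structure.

Element totals:
  C: 5
  H: 11
  Br: 1
  S: 1

11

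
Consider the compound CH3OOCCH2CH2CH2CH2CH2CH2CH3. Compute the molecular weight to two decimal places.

158.24 g/mol

Atom tally by fragment:
  CH3OOCCH2 → C:3 H:5 O:2
  CH2 → C:1 H:2
  CH2 → C:1 H:2
  CH2 → C:1 H:2
  CH2 → C:1 H:2
  CH2 → C:1 H:2
  CH3 → C:1 H:3
Element totals:
  C: 9
  H: 18
  O: 2
Molecular formula: C9H18O2.
  M = 9(12.011) + 18(1.008) + 2(15.999)
    = 108.099 + 18.144 + 31.998 = 158.241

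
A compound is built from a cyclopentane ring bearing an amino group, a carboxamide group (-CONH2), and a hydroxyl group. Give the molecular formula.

C6H12N2O2

Atom tally by fragment:
  cyclopentane ring core → C:5 H:10
  (− 3 ring H displaced by substituents)
  + NH2 → N:1 H:2
  + CONH2 → C:1 H:2 O:1 N:1
  + OH → O:1 H:1
Element totals:
  C: 6
  H: 12
  N: 2
  O: 2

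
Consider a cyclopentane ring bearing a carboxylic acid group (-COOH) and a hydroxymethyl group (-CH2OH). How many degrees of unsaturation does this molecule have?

Atom tally by fragment:
  cyclopentane ring core → C:5 H:10
  (− 2 ring H displaced by substituents)
  + COOH → C:1 H:1 O:2
  + CH2OH → C:1 H:3 O:1
Element totals:
  C: 7
  H: 12
  O: 3
Molecular formula: C7H12O3.
DoU = (2C + 2 + N − H − X) / 2 = (2·7 + 2 + 0 − 12 − 0) / 2 = 2.

2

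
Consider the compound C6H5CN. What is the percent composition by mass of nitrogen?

Atom tally by fragment:
  benzene ring core → C:6 H:6
  (− 1 ring H displaced by substituents)
  + CN → C:1 N:1
Element totals:
  C: 7
  H: 5
  N: 1
Molecular formula: C7H5N.
Molar mass = 103.124 g/mol.
Mass from N: 1 × 14.007 = 14.007 g/mol.
%N = 14.007 / 103.124 × 100 = 13.58%.

13.58%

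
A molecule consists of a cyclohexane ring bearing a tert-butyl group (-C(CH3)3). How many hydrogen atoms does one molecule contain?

20

Atom tally by fragment:
  cyclohexane ring core → C:6 H:12
  (− 1 ring H displaced by substituents)
  + C(CH3)3 → C:4 H:9
Element totals:
  C: 10
  H: 20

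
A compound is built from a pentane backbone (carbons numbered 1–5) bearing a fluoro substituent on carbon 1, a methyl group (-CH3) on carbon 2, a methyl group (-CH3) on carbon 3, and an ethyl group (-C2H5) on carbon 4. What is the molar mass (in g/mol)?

146.25 g/mol

Atom tally by fragment:
  FCH2 → C:1 H:2 F:1
  CH(CH3) → C:2 H:4
  CH(CH3) → C:2 H:4
  CH(C2H5) → C:3 H:6
  CH3 → C:1 H:3
Element totals:
  C: 9
  H: 19
  F: 1
Molecular formula: C9H19F.
  M = 9(12.011) + 19(1.008) + 18.998
    = 108.099 + 19.152 + 18.998 = 146.249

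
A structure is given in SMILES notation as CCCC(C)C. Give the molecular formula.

C6H14

Atom tally by fragment:
  CH3 → C:1 H:3
  CH2 → C:1 H:2
  CH2 → C:1 H:2
  CH(CH3) → C:2 H:4
  CH3 → C:1 H:3
Element totals:
  C: 6
  H: 14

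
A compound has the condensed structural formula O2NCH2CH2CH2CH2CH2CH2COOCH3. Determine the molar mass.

189.21 g/mol

Element totals:
  C: 8
  H: 15
  N: 1
  O: 4
Molecular formula: C8H15NO4.
  M = 8(12.011) + 15(1.008) + 14.007 + 4(15.999)
    = 96.088 + 15.120 + 14.007 + 63.996 = 189.211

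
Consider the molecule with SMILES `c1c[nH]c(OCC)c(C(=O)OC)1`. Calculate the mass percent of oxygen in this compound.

Atom tally by fragment:
  pyrrole ring core → C:4 H:5 N:1
  (− 2 ring H displaced by substituents)
  + OC2H5 → C:2 H:5 O:1
  + COOCH3 → C:2 H:3 O:2
Element totals:
  C: 8
  H: 11
  N: 1
  O: 3
Molecular formula: C8H11NO3.
Molar mass = 169.180 g/mol.
Mass from O: 3 × 15.999 = 47.997 g/mol.
%O = 47.997 / 169.180 × 100 = 28.37%.

28.37%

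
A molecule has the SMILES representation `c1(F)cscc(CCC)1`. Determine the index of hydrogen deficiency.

3

Atom tally by fragment:
  thiophene ring core → C:4 H:4 S:1
  (− 2 ring H displaced by substituents)
  + F → F:1
  + CH2CH2CH3 → C:3 H:7
Element totals:
  C: 7
  H: 9
  F: 1
  S: 1
Molecular formula: C7H9FS.
DoU = (2C + 2 + N − H − X) / 2 = (2·7 + 2 + 0 − 9 − 1) / 2 = 3.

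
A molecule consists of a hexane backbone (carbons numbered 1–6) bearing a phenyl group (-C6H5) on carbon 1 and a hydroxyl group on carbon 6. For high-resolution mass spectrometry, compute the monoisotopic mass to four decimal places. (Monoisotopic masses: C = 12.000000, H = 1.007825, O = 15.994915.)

Atom tally by fragment:
  C6H5CH2 → C:7 H:7
  CH2 → C:1 H:2
  CH2 → C:1 H:2
  CH2 → C:1 H:2
  CH2 → C:1 H:2
  CH2OH → C:1 H:3 O:1
Element totals:
  C: 12
  H: 18
  O: 1
Molecular formula: C12H18O.
  M = 12(12.0) + 18(1.007825) + 15.994915
    = 144.000000 + 18.140850 + 15.994915 = 178.135765

178.1358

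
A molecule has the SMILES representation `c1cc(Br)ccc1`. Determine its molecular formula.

Atom tally by fragment:
  benzene ring core → C:6 H:6
  (− 1 ring H displaced by substituents)
  + Br → Br:1
Element totals:
  C: 6
  H: 5
  Br: 1

C6H5Br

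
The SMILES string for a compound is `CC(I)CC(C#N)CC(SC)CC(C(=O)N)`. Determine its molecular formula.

Atom tally by fragment:
  CH3 → C:1 H:3
  CH(I) → C:1 H:1 I:1
  CH2 → C:1 H:2
  CH(CN) → C:2 H:1 N:1
  CH2 → C:1 H:2
  CH(SCH3) → C:2 H:4 S:1
  CH2 → C:1 H:2
  CH2CONH2 → C:2 H:4 O:1 N:1
Element totals:
  C: 11
  H: 19
  I: 1
  N: 2
  O: 1
  S: 1

C11H19IN2OS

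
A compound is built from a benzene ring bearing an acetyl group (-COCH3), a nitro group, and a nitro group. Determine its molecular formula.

Atom tally by fragment:
  benzene ring core → C:6 H:6
  (− 3 ring H displaced by substituents)
  + COCH3 → C:2 H:3 O:1
  + NO2 → N:1 O:2
  + NO2 → N:1 O:2
Element totals:
  C: 8
  H: 6
  N: 2
  O: 5

C8H6N2O5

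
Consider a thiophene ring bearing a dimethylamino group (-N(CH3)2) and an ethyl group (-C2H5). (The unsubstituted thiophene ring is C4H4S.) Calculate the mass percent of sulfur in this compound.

Atom tally by fragment:
  thiophene ring core → C:4 H:4 S:1
  (− 2 ring H displaced by substituents)
  + N(CH3)2 → N:1 C:2 H:6
  + C2H5 → C:2 H:5
Element totals:
  C: 8
  H: 13
  N: 1
  S: 1
Molecular formula: C8H13NS.
Molar mass = 155.259 g/mol.
Mass from S: 1 × 32.06 = 32.060 g/mol.
%S = 32.060 / 155.259 × 100 = 20.65%.

20.65%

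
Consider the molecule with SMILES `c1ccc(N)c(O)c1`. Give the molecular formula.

Atom tally by fragment:
  benzene ring core → C:6 H:6
  (− 2 ring H displaced by substituents)
  + NH2 → N:1 H:2
  + OH → O:1 H:1
Element totals:
  C: 6
  H: 7
  N: 1
  O: 1

C6H7NO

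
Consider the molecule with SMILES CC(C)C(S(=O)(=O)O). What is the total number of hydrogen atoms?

Atom tally by fragment:
  CH3 → C:1 H:3
  CH(CH3) → C:2 H:4
  CH2SO3H → C:1 H:3 S:1 O:3
Element totals:
  C: 4
  H: 10
  O: 3
  S: 1

10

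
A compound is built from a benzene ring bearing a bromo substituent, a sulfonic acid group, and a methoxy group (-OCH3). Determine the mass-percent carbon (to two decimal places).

Atom tally by fragment:
  benzene ring core → C:6 H:6
  (− 3 ring H displaced by substituents)
  + Br → Br:1
  + SO3H → S:1 O:3 H:1
  + OCH3 → C:1 H:3 O:1
Element totals:
  C: 7
  H: 7
  Br: 1
  O: 4
  S: 1
Molecular formula: C7H7BrO4S.
Molar mass = 267.093 g/mol.
Mass from C: 7 × 12.011 = 84.077 g/mol.
%C = 84.077 / 267.093 × 100 = 31.48%.

31.48%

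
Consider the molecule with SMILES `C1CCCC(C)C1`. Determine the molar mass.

Atom tally by fragment:
  cyclohexane ring core → C:6 H:12
  (− 1 ring H displaced by substituents)
  + CH3 → C:1 H:3
Element totals:
  C: 7
  H: 14
Molecular formula: C7H14.
  M = 7(12.011) + 14(1.008)
    = 84.077 + 14.112 = 98.189

98.19 g/mol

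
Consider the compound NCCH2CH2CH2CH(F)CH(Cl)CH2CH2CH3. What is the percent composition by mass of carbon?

Atom tally by fragment:
  NCCH2 → C:2 H:2 N:1
  CH2 → C:1 H:2
  CH2 → C:1 H:2
  CH(F) → C:1 H:1 F:1
  CH(Cl) → C:1 H:1 Cl:1
  CH2 → C:1 H:2
  CH2 → C:1 H:2
  CH3 → C:1 H:3
Element totals:
  C: 9
  H: 15
  Cl: 1
  F: 1
  N: 1
Molecular formula: C9H15ClFN.
Molar mass = 191.674 g/mol.
Mass from C: 9 × 12.011 = 108.099 g/mol.
%C = 108.099 / 191.674 × 100 = 56.40%.

56.40%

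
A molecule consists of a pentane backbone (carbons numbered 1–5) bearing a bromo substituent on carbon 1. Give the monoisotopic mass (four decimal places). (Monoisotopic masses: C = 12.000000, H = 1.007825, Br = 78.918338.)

150.0044

Atom tally by fragment:
  BrCH2 → C:1 H:2 Br:1
  CH2 → C:1 H:2
  CH2 → C:1 H:2
  CH2 → C:1 H:2
  CH3 → C:1 H:3
Element totals:
  C: 5
  H: 11
  Br: 1
Molecular formula: C5H11Br.
  M = 5(12.0) + 11(1.007825) + 78.918338
    = 60.000000 + 11.086075 + 78.918338 = 150.004413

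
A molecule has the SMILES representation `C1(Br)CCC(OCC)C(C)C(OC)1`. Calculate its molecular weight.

251.16 g/mol

Atom tally by fragment:
  cyclohexane ring core → C:6 H:12
  (− 4 ring H displaced by substituents)
  + Br → Br:1
  + OC2H5 → C:2 H:5 O:1
  + CH3 → C:1 H:3
  + OCH3 → C:1 H:3 O:1
Element totals:
  C: 10
  H: 19
  Br: 1
  O: 2
Molecular formula: C10H19BrO2.
  M = 10(12.011) + 19(1.008) + 79.904 + 2(15.999)
    = 120.110 + 19.152 + 79.904 + 31.998 = 251.164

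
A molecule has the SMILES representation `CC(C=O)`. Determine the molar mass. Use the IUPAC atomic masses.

58.08 g/mol

Atom tally by fragment:
  CH3 → C:1 H:3
  CH2CHO → C:2 H:3 O:1
Element totals:
  C: 3
  H: 6
  O: 1
Molecular formula: C3H6O.
  M = 3(12.011) + 6(1.008) + 15.999
    = 36.033 + 6.048 + 15.999 = 58.080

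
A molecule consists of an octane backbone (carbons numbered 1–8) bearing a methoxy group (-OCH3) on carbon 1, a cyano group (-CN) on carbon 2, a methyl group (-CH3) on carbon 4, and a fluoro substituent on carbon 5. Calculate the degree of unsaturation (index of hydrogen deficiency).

2

Atom tally by fragment:
  CH3OCH2 → C:2 H:5 O:1
  CH(CN) → C:2 H:1 N:1
  CH2 → C:1 H:2
  CH(CH3) → C:2 H:4
  CH(F) → C:1 H:1 F:1
  CH2 → C:1 H:2
  CH2 → C:1 H:2
  CH3 → C:1 H:3
Element totals:
  C: 11
  H: 20
  F: 1
  N: 1
  O: 1
Molecular formula: C11H20FNO.
DoU = (2C + 2 + N − H − X) / 2 = (2·11 + 2 + 1 − 20 − 1) / 2 = 2.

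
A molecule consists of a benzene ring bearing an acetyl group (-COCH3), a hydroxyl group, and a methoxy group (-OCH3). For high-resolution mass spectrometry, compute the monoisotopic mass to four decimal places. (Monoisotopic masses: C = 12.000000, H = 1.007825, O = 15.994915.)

Atom tally by fragment:
  benzene ring core → C:6 H:6
  (− 3 ring H displaced by substituents)
  + COCH3 → C:2 H:3 O:1
  + OH → O:1 H:1
  + OCH3 → C:1 H:3 O:1
Element totals:
  C: 9
  H: 10
  O: 3
Molecular formula: C9H10O3.
  M = 9(12.0) + 10(1.007825) + 3(15.994915)
    = 108.000000 + 10.078250 + 47.984745 = 166.062995

166.0630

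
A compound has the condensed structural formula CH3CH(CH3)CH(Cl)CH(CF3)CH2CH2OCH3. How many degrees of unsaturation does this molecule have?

0

Element totals:
  C: 9
  H: 16
  Cl: 1
  F: 3
  O: 1
Molecular formula: C9H16ClF3O.
DoU = (2C + 2 + N − H − X) / 2 = (2·9 + 2 + 0 − 16 − 4) / 2 = 0.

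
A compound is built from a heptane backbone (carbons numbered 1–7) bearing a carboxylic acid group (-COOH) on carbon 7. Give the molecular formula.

C8H16O2

Atom tally by fragment:
  CH3 → C:1 H:3
  CH2 → C:1 H:2
  CH2 → C:1 H:2
  CH2 → C:1 H:2
  CH2 → C:1 H:2
  CH2 → C:1 H:2
  CH2COOH → C:2 H:3 O:2
Element totals:
  C: 8
  H: 16
  O: 2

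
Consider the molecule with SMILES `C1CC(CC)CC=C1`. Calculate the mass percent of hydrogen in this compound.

Atom tally by fragment:
  cyclohexene ring core → C:6 H:10
  (− 1 ring H displaced by substituents)
  + C2H5 → C:2 H:5
Element totals:
  C: 8
  H: 14
Molecular formula: C8H14.
Molar mass = 110.200 g/mol.
Mass from H: 14 × 1.008 = 14.112 g/mol.
%H = 14.112 / 110.200 × 100 = 12.81%.

12.81%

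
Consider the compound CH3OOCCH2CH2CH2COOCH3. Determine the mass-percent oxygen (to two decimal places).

Atom tally by fragment:
  CH3OOCCH2 → C:3 H:5 O:2
  CH2 → C:1 H:2
  CH2COOCH3 → C:3 H:5 O:2
Element totals:
  C: 7
  H: 12
  O: 4
Molecular formula: C7H12O4.
Molar mass = 160.169 g/mol.
Mass from O: 4 × 15.999 = 63.996 g/mol.
%O = 63.996 / 160.169 × 100 = 39.96%.

39.96%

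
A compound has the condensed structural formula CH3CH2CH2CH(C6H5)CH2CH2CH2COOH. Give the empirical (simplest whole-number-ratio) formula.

Element totals:
  C: 14
  H: 20
  O: 2
Molecular formula: C14H20O2.
gcd of subscripts = 2; dividing each by 2:
  C: 14/2 = 7
  H: 20/2 = 10
  O: 2/2 = 1

C7H10O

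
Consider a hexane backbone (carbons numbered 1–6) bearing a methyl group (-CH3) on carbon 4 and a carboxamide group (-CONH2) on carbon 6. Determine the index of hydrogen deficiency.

Atom tally by fragment:
  CH3 → C:1 H:3
  CH2 → C:1 H:2
  CH2 → C:1 H:2
  CH(CH3) → C:2 H:4
  CH2 → C:1 H:2
  CH2CONH2 → C:2 H:4 O:1 N:1
Element totals:
  C: 8
  H: 17
  N: 1
  O: 1
Molecular formula: C8H17NO.
DoU = (2C + 2 + N − H − X) / 2 = (2·8 + 2 + 1 − 17 − 0) / 2 = 1.

1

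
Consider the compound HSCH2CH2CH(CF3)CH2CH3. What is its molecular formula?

C6H11F3S

Atom tally by fragment:
  HSCH2 → C:1 H:3 S:1
  CH2 → C:1 H:2
  CH(CF3) → C:2 H:1 F:3
  CH2 → C:1 H:2
  CH3 → C:1 H:3
Element totals:
  C: 6
  H: 11
  F: 3
  S: 1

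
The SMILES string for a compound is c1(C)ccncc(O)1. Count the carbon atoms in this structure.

6

Atom tally by fragment:
  pyridine ring core → C:5 H:5 N:1
  (− 2 ring H displaced by substituents)
  + CH3 → C:1 H:3
  + OH → O:1 H:1
Element totals:
  C: 6
  H: 7
  N: 1
  O: 1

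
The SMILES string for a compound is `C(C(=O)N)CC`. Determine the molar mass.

Atom tally by fragment:
  H2NOCCH2 → C:2 H:4 O:1 N:1
  CH2 → C:1 H:2
  CH3 → C:1 H:3
Element totals:
  C: 4
  H: 9
  N: 1
  O: 1
Molecular formula: C4H9NO.
  M = 4(12.011) + 9(1.008) + 14.007 + 15.999
    = 48.044 + 9.072 + 14.007 + 15.999 = 87.122

87.12 g/mol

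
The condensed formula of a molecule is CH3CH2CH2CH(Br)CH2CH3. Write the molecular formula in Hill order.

C6H13Br

Atom tally by fragment:
  CH3 → C:1 H:3
  CH2 → C:1 H:2
  CH2 → C:1 H:2
  CH(Br) → C:1 H:1 Br:1
  CH2 → C:1 H:2
  CH3 → C:1 H:3
Element totals:
  C: 6
  H: 13
  Br: 1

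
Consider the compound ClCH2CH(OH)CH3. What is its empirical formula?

C3H7ClO

Atom tally by fragment:
  ClCH2 → C:1 H:2 Cl:1
  CH(OH) → C:1 H:2 O:1
  CH3 → C:1 H:3
Element totals:
  C: 3
  H: 7
  Cl: 1
  O: 1
Molecular formula: C3H7ClO.
gcd of subscripts (3, 1, 7, 1) = 1, so the empirical formula equals the molecular formula.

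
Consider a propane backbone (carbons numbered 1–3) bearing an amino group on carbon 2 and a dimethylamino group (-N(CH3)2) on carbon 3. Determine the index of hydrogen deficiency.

Atom tally by fragment:
  CH3 → C:1 H:3
  CH(NH2) → C:1 H:3 N:1
  CH2N(CH3)2 → C:3 H:8 N:1
Element totals:
  C: 5
  H: 14
  N: 2
Molecular formula: C5H14N2.
DoU = (2C + 2 + N − H − X) / 2 = (2·5 + 2 + 2 − 14 − 0) / 2 = 0.

0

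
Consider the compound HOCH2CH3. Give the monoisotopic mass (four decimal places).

46.0419

Atom tally by fragment:
  HOCH2 → C:1 H:3 O:1
  CH3 → C:1 H:3
Element totals:
  C: 2
  H: 6
  O: 1
Molecular formula: C2H6O.
  M = 2(12.0) + 6(1.007825) + 15.994915
    = 24.000000 + 6.046950 + 15.994915 = 46.041865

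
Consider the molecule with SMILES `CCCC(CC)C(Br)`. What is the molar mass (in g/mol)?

Atom tally by fragment:
  CH3 → C:1 H:3
  CH2 → C:1 H:2
  CH2 → C:1 H:2
  CH(C2H5) → C:3 H:6
  CH2Br → C:1 H:2 Br:1
Element totals:
  C: 7
  H: 15
  Br: 1
Molecular formula: C7H15Br.
  M = 7(12.011) + 15(1.008) + 79.904
    = 84.077 + 15.120 + 79.904 = 179.101

179.10 g/mol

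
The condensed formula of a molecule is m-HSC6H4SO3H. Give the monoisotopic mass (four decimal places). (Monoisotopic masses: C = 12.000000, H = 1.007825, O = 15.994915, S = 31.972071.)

Atom tally by fragment:
  benzene ring core → C:6 H:6
  (− 2 ring H displaced by substituents)
  + SH → S:1 H:1
  + SO3H → S:1 O:3 H:1
Element totals:
  C: 6
  H: 6
  O: 3
  S: 2
Molecular formula: C6H6O3S2.
  M = 6(12.0) + 6(1.007825) + 3(15.994915) + 2(31.972071)
    = 72.000000 + 6.046950 + 47.984745 + 63.944142 = 189.975837

189.9758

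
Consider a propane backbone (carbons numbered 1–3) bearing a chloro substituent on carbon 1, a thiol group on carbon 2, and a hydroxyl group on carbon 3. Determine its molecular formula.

Atom tally by fragment:
  ClCH2 → C:1 H:2 Cl:1
  CH(SH) → C:1 H:2 S:1
  CH2OH → C:1 H:3 O:1
Element totals:
  C: 3
  H: 7
  Cl: 1
  O: 1
  S: 1

C3H7ClOS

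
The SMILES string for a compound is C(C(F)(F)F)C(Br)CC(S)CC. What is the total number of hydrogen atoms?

12

Atom tally by fragment:
  F3CCH2 → C:2 H:2 F:3
  CH(Br) → C:1 H:1 Br:1
  CH2 → C:1 H:2
  CH(SH) → C:1 H:2 S:1
  CH2 → C:1 H:2
  CH3 → C:1 H:3
Element totals:
  C: 7
  H: 12
  Br: 1
  F: 3
  S: 1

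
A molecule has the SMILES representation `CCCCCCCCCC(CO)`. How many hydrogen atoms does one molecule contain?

Atom tally by fragment:
  CH3 → C:1 H:3
  CH2 → C:1 H:2
  CH2 → C:1 H:2
  CH2 → C:1 H:2
  CH2 → C:1 H:2
  CH2 → C:1 H:2
  CH2 → C:1 H:2
  CH2 → C:1 H:2
  CH2 → C:1 H:2
  CH2CH2OH → C:2 H:5 O:1
Element totals:
  C: 11
  H: 24
  O: 1

24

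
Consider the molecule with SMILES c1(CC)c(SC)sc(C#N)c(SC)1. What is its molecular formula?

Atom tally by fragment:
  thiophene ring core → C:4 H:4 S:1
  (− 4 ring H displaced by substituents)
  + C2H5 → C:2 H:5
  + SCH3 → C:1 H:3 S:1
  + CN → C:1 N:1
  + SCH3 → C:1 H:3 S:1
Element totals:
  C: 9
  H: 11
  N: 1
  S: 3

C9H11NS3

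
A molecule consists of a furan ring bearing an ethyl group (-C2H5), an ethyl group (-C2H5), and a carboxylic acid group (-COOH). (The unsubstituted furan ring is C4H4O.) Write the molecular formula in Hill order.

Atom tally by fragment:
  furan ring core → C:4 H:4 O:1
  (− 3 ring H displaced by substituents)
  + C2H5 → C:2 H:5
  + C2H5 → C:2 H:5
  + COOH → C:1 H:1 O:2
Element totals:
  C: 9
  H: 12
  O: 3

C9H12O3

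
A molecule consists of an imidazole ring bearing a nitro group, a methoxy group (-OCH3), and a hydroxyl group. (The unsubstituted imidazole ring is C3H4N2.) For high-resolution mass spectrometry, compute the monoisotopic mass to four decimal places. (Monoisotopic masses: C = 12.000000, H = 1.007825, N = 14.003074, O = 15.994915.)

Atom tally by fragment:
  imidazole ring core → C:3 H:4 N:2
  (− 3 ring H displaced by substituents)
  + NO2 → N:1 O:2
  + OCH3 → C:1 H:3 O:1
  + OH → O:1 H:1
Element totals:
  C: 4
  H: 5
  N: 3
  O: 4
Molecular formula: C4H5N3O4.
  M = 4(12.0) + 5(1.007825) + 3(14.003074) + 4(15.994915)
    = 48.000000 + 5.039125 + 42.009222 + 63.979660 = 159.028007

159.0280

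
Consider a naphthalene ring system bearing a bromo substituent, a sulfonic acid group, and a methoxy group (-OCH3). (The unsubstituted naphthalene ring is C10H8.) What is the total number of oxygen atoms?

Atom tally by fragment:
  naphthalene ring system core → C:10 H:8
  (− 3 ring H displaced by substituents)
  + Br → Br:1
  + SO3H → S:1 O:3 H:1
  + OCH3 → C:1 H:3 O:1
Element totals:
  C: 11
  H: 9
  Br: 1
  O: 4
  S: 1

4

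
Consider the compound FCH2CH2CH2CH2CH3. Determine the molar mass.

90.14 g/mol

Atom tally by fragment:
  FCH2 → C:1 H:2 F:1
  CH2 → C:1 H:2
  CH2 → C:1 H:2
  CH2 → C:1 H:2
  CH3 → C:1 H:3
Element totals:
  C: 5
  H: 11
  F: 1
Molecular formula: C5H11F.
  M = 5(12.011) + 11(1.008) + 18.998
    = 60.055 + 11.088 + 18.998 = 90.141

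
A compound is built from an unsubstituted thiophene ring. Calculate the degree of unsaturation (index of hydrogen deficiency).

3

Atom tally by fragment:
  thiophene ring core → C:4 H:4 S:1
Element totals:
  C: 4
  H: 4
  S: 1
Molecular formula: C4H4S.
DoU = (2C + 2 + N − H − X) / 2 = (2·4 + 2 + 0 − 4 − 0) / 2 = 3.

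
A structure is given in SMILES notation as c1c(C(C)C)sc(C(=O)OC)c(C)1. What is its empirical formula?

Atom tally by fragment:
  thiophene ring core → C:4 H:4 S:1
  (− 3 ring H displaced by substituents)
  + CH(CH3)2 → C:3 H:7
  + COOCH3 → C:2 H:3 O:2
  + CH3 → C:1 H:3
Element totals:
  C: 10
  H: 14
  O: 2
  S: 1
Molecular formula: C10H14O2S.
gcd of subscripts (10, 14, 2, 1) = 1, so the empirical formula equals the molecular formula.

C10H14O2S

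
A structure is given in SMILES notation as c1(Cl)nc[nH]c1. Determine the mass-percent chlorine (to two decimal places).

34.58%

Atom tally by fragment:
  imidazole ring core → C:3 H:4 N:2
  (− 1 ring H displaced by substituents)
  + Cl → Cl:1
Element totals:
  C: 3
  H: 3
  Cl: 1
  N: 2
Molecular formula: C3H3ClN2.
Molar mass = 102.521 g/mol.
Mass from Cl: 1 × 35.45 = 35.450 g/mol.
%Cl = 35.450 / 102.521 × 100 = 34.58%.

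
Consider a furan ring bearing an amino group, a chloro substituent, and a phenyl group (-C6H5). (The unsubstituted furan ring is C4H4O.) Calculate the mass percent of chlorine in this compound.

Atom tally by fragment:
  furan ring core → C:4 H:4 O:1
  (− 3 ring H displaced by substituents)
  + NH2 → N:1 H:2
  + Cl → Cl:1
  + C6H5 → C:6 H:5
Element totals:
  C: 10
  H: 8
  Cl: 1
  N: 1
  O: 1
Molecular formula: C10H8ClNO.
Molar mass = 193.630 g/mol.
Mass from Cl: 1 × 35.45 = 35.450 g/mol.
%Cl = 35.450 / 193.630 × 100 = 18.31%.

18.31%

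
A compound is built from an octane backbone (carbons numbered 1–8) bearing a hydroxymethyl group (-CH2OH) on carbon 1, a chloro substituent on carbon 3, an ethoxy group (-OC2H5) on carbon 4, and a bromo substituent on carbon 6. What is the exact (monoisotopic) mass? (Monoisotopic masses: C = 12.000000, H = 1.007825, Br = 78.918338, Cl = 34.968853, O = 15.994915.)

300.0492

Atom tally by fragment:
  HOCH2CH2 → C:2 H:5 O:1
  CH2 → C:1 H:2
  CH(Cl) → C:1 H:1 Cl:1
  CH(OC2H5) → C:3 H:6 O:1
  CH2 → C:1 H:2
  CH(Br) → C:1 H:1 Br:1
  CH2 → C:1 H:2
  CH3 → C:1 H:3
Element totals:
  C: 11
  H: 22
  Br: 1
  Cl: 1
  O: 2
Molecular formula: C11H22BrClO2.
  M = 11(12.0) + 22(1.007825) + 78.918338 + 34.968853 + 2(15.994915)
    = 132.000000 + 22.172150 + 78.918338 + 34.968853 + 31.989830 = 300.049171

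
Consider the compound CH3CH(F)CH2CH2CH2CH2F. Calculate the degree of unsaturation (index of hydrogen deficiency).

Atom tally by fragment:
  CH3 → C:1 H:3
  CH(F) → C:1 H:1 F:1
  CH2 → C:1 H:2
  CH2 → C:1 H:2
  CH2 → C:1 H:2
  CH2F → C:1 H:2 F:1
Element totals:
  C: 6
  H: 12
  F: 2
Molecular formula: C6H12F2.
DoU = (2C + 2 + N − H − X) / 2 = (2·6 + 2 + 0 − 12 − 2) / 2 = 0.

0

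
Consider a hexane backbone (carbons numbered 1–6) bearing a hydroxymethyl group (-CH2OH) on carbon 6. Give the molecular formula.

Atom tally by fragment:
  CH3 → C:1 H:3
  CH2 → C:1 H:2
  CH2 → C:1 H:2
  CH2 → C:1 H:2
  CH2 → C:1 H:2
  CH2CH2OH → C:2 H:5 O:1
Element totals:
  C: 7
  H: 16
  O: 1

C7H16O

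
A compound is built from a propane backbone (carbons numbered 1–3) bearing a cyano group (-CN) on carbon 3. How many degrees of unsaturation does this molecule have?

Atom tally by fragment:
  CH3 → C:1 H:3
  CH2 → C:1 H:2
  CH2CN → C:2 H:2 N:1
Element totals:
  C: 4
  H: 7
  N: 1
Molecular formula: C4H7N.
DoU = (2C + 2 + N − H − X) / 2 = (2·4 + 2 + 1 − 7 − 0) / 2 = 2.

2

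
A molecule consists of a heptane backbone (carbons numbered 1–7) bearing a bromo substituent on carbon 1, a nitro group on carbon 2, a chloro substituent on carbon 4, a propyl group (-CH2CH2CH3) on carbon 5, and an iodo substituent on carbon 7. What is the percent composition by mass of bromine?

18.73%

Atom tally by fragment:
  BrCH2 → C:1 H:2 Br:1
  CH(NO2) → C:1 H:1 N:1 O:2
  CH2 → C:1 H:2
  CH(Cl) → C:1 H:1 Cl:1
  CH(CH2CH2CH3) → C:4 H:8
  CH2 → C:1 H:2
  CH2I → C:1 H:2 I:1
Element totals:
  C: 10
  H: 18
  Br: 1
  Cl: 1
  I: 1
  N: 1
  O: 2
Molecular formula: C10H18BrClINO2.
Molar mass = 426.517 g/mol.
Mass from Br: 1 × 79.904 = 79.904 g/mol.
%Br = 79.904 / 426.517 × 100 = 18.73%.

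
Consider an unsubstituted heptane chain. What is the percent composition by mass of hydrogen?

Atom tally by fragment:
  CH3 → C:1 H:3
  CH2 → C:1 H:2
  CH2 → C:1 H:2
  CH2 → C:1 H:2
  CH2 → C:1 H:2
  CH2 → C:1 H:2
  CH3 → C:1 H:3
Element totals:
  C: 7
  H: 16
Molecular formula: C7H16.
Molar mass = 100.205 g/mol.
Mass from H: 16 × 1.008 = 16.128 g/mol.
%H = 16.128 / 100.205 × 100 = 16.10%.

16.10%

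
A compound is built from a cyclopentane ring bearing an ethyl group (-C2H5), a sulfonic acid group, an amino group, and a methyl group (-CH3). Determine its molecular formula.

C8H17NO3S

Atom tally by fragment:
  cyclopentane ring core → C:5 H:10
  (− 4 ring H displaced by substituents)
  + C2H5 → C:2 H:5
  + SO3H → S:1 O:3 H:1
  + NH2 → N:1 H:2
  + CH3 → C:1 H:3
Element totals:
  C: 8
  H: 17
  N: 1
  O: 3
  S: 1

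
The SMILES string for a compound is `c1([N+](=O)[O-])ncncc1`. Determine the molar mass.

125.09 g/mol

Atom tally by fragment:
  pyrimidine ring core → C:4 H:4 N:2
  (− 1 ring H displaced by substituents)
  + NO2 → N:1 O:2
Element totals:
  C: 4
  H: 3
  N: 3
  O: 2
Molecular formula: C4H3N3O2.
  M = 4(12.011) + 3(1.008) + 3(14.007) + 2(15.999)
    = 48.044 + 3.024 + 42.021 + 31.998 = 125.087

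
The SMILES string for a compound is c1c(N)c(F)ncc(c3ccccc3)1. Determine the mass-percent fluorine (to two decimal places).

Atom tally by fragment:
  pyridine ring core → C:5 H:5 N:1
  (− 3 ring H displaced by substituents)
  + NH2 → N:1 H:2
  + F → F:1
  + C6H5 → C:6 H:5
Element totals:
  C: 11
  H: 9
  F: 1
  N: 2
Molecular formula: C11H9FN2.
Molar mass = 188.205 g/mol.
Mass from F: 1 × 18.998 = 18.998 g/mol.
%F = 18.998 / 188.205 × 100 = 10.09%.

10.09%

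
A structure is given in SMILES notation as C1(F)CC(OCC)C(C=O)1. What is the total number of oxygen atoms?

2

Atom tally by fragment:
  cyclobutane ring core → C:4 H:8
  (− 3 ring H displaced by substituents)
  + F → F:1
  + OC2H5 → C:2 H:5 O:1
  + CHO → C:1 H:1 O:1
Element totals:
  C: 7
  H: 11
  F: 1
  O: 2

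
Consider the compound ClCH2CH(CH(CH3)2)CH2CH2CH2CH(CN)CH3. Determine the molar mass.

201.74 g/mol

Atom tally by fragment:
  ClCH2 → C:1 H:2 Cl:1
  CH(CH(CH3)2) → C:4 H:8
  CH2 → C:1 H:2
  CH2 → C:1 H:2
  CH2 → C:1 H:2
  CH(CN) → C:2 H:1 N:1
  CH3 → C:1 H:3
Element totals:
  C: 11
  H: 20
  Cl: 1
  N: 1
Molecular formula: C11H20ClN.
  M = 11(12.011) + 20(1.008) + 35.45 + 14.007
    = 132.121 + 20.160 + 35.450 + 14.007 = 201.738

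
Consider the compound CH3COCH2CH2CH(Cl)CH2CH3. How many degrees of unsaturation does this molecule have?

1

Atom tally by fragment:
  CH3COCH2 → C:3 H:5 O:1
  CH2 → C:1 H:2
  CH(Cl) → C:1 H:1 Cl:1
  CH2 → C:1 H:2
  CH3 → C:1 H:3
Element totals:
  C: 7
  H: 13
  Cl: 1
  O: 1
Molecular formula: C7H13ClO.
DoU = (2C + 2 + N − H − X) / 2 = (2·7 + 2 + 0 − 13 − 1) / 2 = 1.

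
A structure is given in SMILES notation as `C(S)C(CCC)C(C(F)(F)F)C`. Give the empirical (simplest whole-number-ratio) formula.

Atom tally by fragment:
  HSCH2 → C:1 H:3 S:1
  CH(CH2CH2CH3) → C:4 H:8
  CH(CF3) → C:2 H:1 F:3
  CH3 → C:1 H:3
Element totals:
  C: 8
  H: 15
  F: 3
  S: 1
Molecular formula: C8H15F3S.
gcd of subscripts (8, 3, 15, 1) = 1, so the empirical formula equals the molecular formula.

C8H15F3S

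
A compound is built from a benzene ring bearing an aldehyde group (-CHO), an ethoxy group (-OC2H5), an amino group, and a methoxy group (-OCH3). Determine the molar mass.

Atom tally by fragment:
  benzene ring core → C:6 H:6
  (− 4 ring H displaced by substituents)
  + CHO → C:1 H:1 O:1
  + OC2H5 → C:2 H:5 O:1
  + NH2 → N:1 H:2
  + OCH3 → C:1 H:3 O:1
Element totals:
  C: 10
  H: 13
  N: 1
  O: 3
Molecular formula: C10H13NO3.
  M = 10(12.011) + 13(1.008) + 14.007 + 3(15.999)
    = 120.110 + 13.104 + 14.007 + 47.997 = 195.218

195.22 g/mol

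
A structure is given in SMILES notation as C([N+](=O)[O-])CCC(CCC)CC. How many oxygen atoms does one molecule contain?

2

Atom tally by fragment:
  O2NCH2 → C:1 H:2 N:1 O:2
  CH2 → C:1 H:2
  CH2 → C:1 H:2
  CH(CH2CH2CH3) → C:4 H:8
  CH2 → C:1 H:2
  CH3 → C:1 H:3
Element totals:
  C: 9
  H: 19
  N: 1
  O: 2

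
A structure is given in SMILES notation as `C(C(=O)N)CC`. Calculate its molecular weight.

Atom tally by fragment:
  H2NOCCH2 → C:2 H:4 O:1 N:1
  CH2 → C:1 H:2
  CH3 → C:1 H:3
Element totals:
  C: 4
  H: 9
  N: 1
  O: 1
Molecular formula: C4H9NO.
  M = 4(12.011) + 9(1.008) + 14.007 + 15.999
    = 48.044 + 9.072 + 14.007 + 15.999 = 87.122

87.12 g/mol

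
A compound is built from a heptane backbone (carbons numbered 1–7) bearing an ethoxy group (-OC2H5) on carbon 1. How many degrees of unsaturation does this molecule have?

Atom tally by fragment:
  C2H5OCH2 → C:3 H:7 O:1
  CH2 → C:1 H:2
  CH2 → C:1 H:2
  CH2 → C:1 H:2
  CH2 → C:1 H:2
  CH2 → C:1 H:2
  CH3 → C:1 H:3
Element totals:
  C: 9
  H: 20
  O: 1
Molecular formula: C9H20O.
DoU = (2C + 2 + N − H − X) / 2 = (2·9 + 2 + 0 − 20 − 0) / 2 = 0.

0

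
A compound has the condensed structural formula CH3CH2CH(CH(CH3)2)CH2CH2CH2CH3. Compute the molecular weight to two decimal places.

142.29 g/mol

Atom tally by fragment:
  CH3 → C:1 H:3
  CH2 → C:1 H:2
  CH(CH(CH3)2) → C:4 H:8
  CH2 → C:1 H:2
  CH2 → C:1 H:2
  CH2 → C:1 H:2
  CH3 → C:1 H:3
Element totals:
  C: 10
  H: 22
Molecular formula: C10H22.
  M = 10(12.011) + 22(1.008)
    = 120.110 + 22.176 = 142.286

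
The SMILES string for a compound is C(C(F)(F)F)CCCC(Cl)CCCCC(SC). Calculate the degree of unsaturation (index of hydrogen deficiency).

0

Atom tally by fragment:
  F3CCH2 → C:2 H:2 F:3
  CH2 → C:1 H:2
  CH2 → C:1 H:2
  CH2 → C:1 H:2
  CH(Cl) → C:1 H:1 Cl:1
  CH2 → C:1 H:2
  CH2 → C:1 H:2
  CH2 → C:1 H:2
  CH2 → C:1 H:2
  CH2SCH3 → C:2 H:5 S:1
Element totals:
  C: 12
  H: 22
  Cl: 1
  F: 3
  S: 1
Molecular formula: C12H22ClF3S.
DoU = (2C + 2 + N − H − X) / 2 = (2·12 + 2 + 0 − 22 − 4) / 2 = 0.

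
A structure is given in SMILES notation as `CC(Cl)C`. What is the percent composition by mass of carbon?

45.88%

Atom tally by fragment:
  CH3 → C:1 H:3
  CH(Cl) → C:1 H:1 Cl:1
  CH3 → C:1 H:3
Element totals:
  C: 3
  H: 7
  Cl: 1
Molecular formula: C3H7Cl.
Molar mass = 78.539 g/mol.
Mass from C: 3 × 12.011 = 36.033 g/mol.
%C = 36.033 / 78.539 × 100 = 45.88%.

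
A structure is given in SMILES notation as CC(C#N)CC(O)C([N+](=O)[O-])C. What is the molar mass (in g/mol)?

Atom tally by fragment:
  CH3 → C:1 H:3
  CH(CN) → C:2 H:1 N:1
  CH2 → C:1 H:2
  CH(OH) → C:1 H:2 O:1
  CH(NO2) → C:1 H:1 N:1 O:2
  CH3 → C:1 H:3
Element totals:
  C: 7
  H: 12
  N: 2
  O: 3
Molecular formula: C7H12N2O3.
  M = 7(12.011) + 12(1.008) + 2(14.007) + 3(15.999)
    = 84.077 + 12.096 + 28.014 + 47.997 = 172.184

172.18 g/mol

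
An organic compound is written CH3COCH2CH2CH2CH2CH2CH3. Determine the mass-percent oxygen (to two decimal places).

12.48%

Atom tally by fragment:
  CH3COCH2 → C:3 H:5 O:1
  CH2 → C:1 H:2
  CH2 → C:1 H:2
  CH2 → C:1 H:2
  CH2 → C:1 H:2
  CH3 → C:1 H:3
Element totals:
  C: 8
  H: 16
  O: 1
Molecular formula: C8H16O.
Molar mass = 128.215 g/mol.
Mass from O: 1 × 15.999 = 15.999 g/mol.
%O = 15.999 / 128.215 × 100 = 12.48%.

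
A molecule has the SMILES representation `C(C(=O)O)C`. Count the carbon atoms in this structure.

Atom tally by fragment:
  HOOCCH2 → C:2 H:3 O:2
  CH3 → C:1 H:3
Element totals:
  C: 3
  H: 6
  O: 2

3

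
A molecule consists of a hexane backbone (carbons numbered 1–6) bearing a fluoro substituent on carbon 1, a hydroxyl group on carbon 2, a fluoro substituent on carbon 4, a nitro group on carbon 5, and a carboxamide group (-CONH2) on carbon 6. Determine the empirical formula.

C7H12F2N2O4

Atom tally by fragment:
  FCH2 → C:1 H:2 F:1
  CH(OH) → C:1 H:2 O:1
  CH2 → C:1 H:2
  CH(F) → C:1 H:1 F:1
  CH(NO2) → C:1 H:1 N:1 O:2
  CH2CONH2 → C:2 H:4 O:1 N:1
Element totals:
  C: 7
  H: 12
  F: 2
  N: 2
  O: 4
Molecular formula: C7H12F2N2O4.
gcd of subscripts (7, 2, 12, 2, 4) = 1, so the empirical formula equals the molecular formula.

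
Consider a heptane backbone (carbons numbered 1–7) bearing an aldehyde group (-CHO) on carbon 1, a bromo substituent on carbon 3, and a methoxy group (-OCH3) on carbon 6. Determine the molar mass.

Atom tally by fragment:
  OHCCH2 → C:2 H:3 O:1
  CH2 → C:1 H:2
  CH(Br) → C:1 H:1 Br:1
  CH2 → C:1 H:2
  CH2 → C:1 H:2
  CH(OCH3) → C:2 H:4 O:1
  CH3 → C:1 H:3
Element totals:
  C: 9
  H: 17
  Br: 1
  O: 2
Molecular formula: C9H17BrO2.
  M = 9(12.011) + 17(1.008) + 79.904 + 2(15.999)
    = 108.099 + 17.136 + 79.904 + 31.998 = 237.137

237.14 g/mol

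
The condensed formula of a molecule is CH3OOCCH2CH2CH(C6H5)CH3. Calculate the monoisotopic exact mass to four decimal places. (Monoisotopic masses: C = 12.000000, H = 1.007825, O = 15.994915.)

192.1150

Element totals:
  C: 12
  H: 16
  O: 2
Molecular formula: C12H16O2.
  M = 12(12.0) + 16(1.007825) + 2(15.994915)
    = 144.000000 + 16.125200 + 31.989830 = 192.115030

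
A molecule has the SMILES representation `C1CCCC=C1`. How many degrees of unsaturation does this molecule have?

Atom tally by fragment:
  cyclohexene ring core → C:6 H:10
Element totals:
  C: 6
  H: 10
Molecular formula: C6H10.
DoU = (2C + 2 + N − H − X) / 2 = (2·6 + 2 + 0 − 10 − 0) / 2 = 2.

2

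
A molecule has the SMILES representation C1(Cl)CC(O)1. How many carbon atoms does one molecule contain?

3

Atom tally by fragment:
  cyclopropane ring core → C:3 H:6
  (− 2 ring H displaced by substituents)
  + Cl → Cl:1
  + OH → O:1 H:1
Element totals:
  C: 3
  H: 5
  Cl: 1
  O: 1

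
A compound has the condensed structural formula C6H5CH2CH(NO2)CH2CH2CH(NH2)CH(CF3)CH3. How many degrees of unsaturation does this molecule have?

5

Element totals:
  C: 14
  H: 19
  F: 3
  N: 2
  O: 2
Molecular formula: C14H19F3N2O2.
DoU = (2C + 2 + N − H − X) / 2 = (2·14 + 2 + 2 − 19 − 3) / 2 = 5.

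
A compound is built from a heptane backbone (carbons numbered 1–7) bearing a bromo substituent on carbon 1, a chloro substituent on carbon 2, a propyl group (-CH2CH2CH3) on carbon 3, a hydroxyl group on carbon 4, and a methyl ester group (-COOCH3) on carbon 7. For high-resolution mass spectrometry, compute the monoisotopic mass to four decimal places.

328.0441

Atom tally by fragment:
  BrCH2 → C:1 H:2 Br:1
  CH(Cl) → C:1 H:1 Cl:1
  CH(CH2CH2CH3) → C:4 H:8
  CH(OH) → C:1 H:2 O:1
  CH2 → C:1 H:2
  CH2 → C:1 H:2
  CH2COOCH3 → C:3 H:5 O:2
Element totals:
  C: 12
  H: 22
  Br: 1
  Cl: 1
  O: 3
Molecular formula: C12H22BrClO3.
  M = 12(12.0) + 22(1.007825) + 78.918338 + 34.968853 + 3(15.994915)
    = 144.000000 + 22.172150 + 78.918338 + 34.968853 + 47.984745 = 328.044086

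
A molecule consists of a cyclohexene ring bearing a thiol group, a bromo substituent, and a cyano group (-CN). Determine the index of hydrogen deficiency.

Atom tally by fragment:
  cyclohexene ring core → C:6 H:10
  (− 3 ring H displaced by substituents)
  + SH → S:1 H:1
  + Br → Br:1
  + CN → C:1 N:1
Element totals:
  C: 7
  H: 8
  Br: 1
  N: 1
  S: 1
Molecular formula: C7H8BrNS.
DoU = (2C + 2 + N − H − X) / 2 = (2·7 + 2 + 1 − 8 − 1) / 2 = 4.

4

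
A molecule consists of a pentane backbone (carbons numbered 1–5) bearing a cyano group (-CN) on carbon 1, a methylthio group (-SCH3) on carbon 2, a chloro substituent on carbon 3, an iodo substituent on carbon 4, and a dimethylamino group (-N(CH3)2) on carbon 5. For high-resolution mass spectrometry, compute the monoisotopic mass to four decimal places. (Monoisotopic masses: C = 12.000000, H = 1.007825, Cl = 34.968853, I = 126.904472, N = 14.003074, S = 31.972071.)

345.9767

Atom tally by fragment:
  NCCH2 → C:2 H:2 N:1
  CH(SCH3) → C:2 H:4 S:1
  CH(Cl) → C:1 H:1 Cl:1
  CH(I) → C:1 H:1 I:1
  CH2N(CH3)2 → C:3 H:8 N:1
Element totals:
  C: 9
  H: 16
  Cl: 1
  I: 1
  N: 2
  S: 1
Molecular formula: C9H16ClIN2S.
  M = 9(12.0) + 16(1.007825) + 34.968853 + 126.904472 + 2(14.003074) + 31.972071
    = 108.000000 + 16.125200 + 34.968853 + 126.904472 + 28.006148 + 31.972071 = 345.976744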